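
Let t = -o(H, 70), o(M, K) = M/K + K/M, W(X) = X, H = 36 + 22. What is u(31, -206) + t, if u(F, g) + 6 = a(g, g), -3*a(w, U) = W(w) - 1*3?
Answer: 187667/3045 ≈ 61.631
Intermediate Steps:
H = 58
o(M, K) = K/M + M/K
t = -2066/1015 (t = -(70/58 + 58/70) = -(70*(1/58) + 58*(1/70)) = -(35/29 + 29/35) = -1*2066/1015 = -2066/1015 ≈ -2.0355)
a(w, U) = 1 - w/3 (a(w, U) = -(w - 1*3)/3 = -(w - 3)/3 = -(-3 + w)/3 = 1 - w/3)
u(F, g) = -5 - g/3 (u(F, g) = -6 + (1 - g/3) = -5 - g/3)
u(31, -206) + t = (-5 - ⅓*(-206)) - 2066/1015 = (-5 + 206/3) - 2066/1015 = 191/3 - 2066/1015 = 187667/3045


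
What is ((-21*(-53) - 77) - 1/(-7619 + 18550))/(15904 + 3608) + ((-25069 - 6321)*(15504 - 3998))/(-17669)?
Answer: 77033298623240015/3768544538568 ≈ 20441.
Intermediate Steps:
((-21*(-53) - 77) - 1/(-7619 + 18550))/(15904 + 3608) + ((-25069 - 6321)*(15504 - 3998))/(-17669) = ((1113 - 77) - 1/10931)/19512 - 31390*11506*(-1/17669) = (1036 - 1*1/10931)*(1/19512) - 361173340*(-1/17669) = (1036 - 1/10931)*(1/19512) + 361173340/17669 = (11324515/10931)*(1/19512) + 361173340/17669 = 11324515/213285672 + 361173340/17669 = 77033298623240015/3768544538568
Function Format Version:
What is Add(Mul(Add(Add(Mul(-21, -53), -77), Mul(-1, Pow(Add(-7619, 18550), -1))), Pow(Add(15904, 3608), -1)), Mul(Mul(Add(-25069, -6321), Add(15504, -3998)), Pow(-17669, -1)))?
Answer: Rational(77033298623240015, 3768544538568) ≈ 20441.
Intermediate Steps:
Add(Mul(Add(Add(Mul(-21, -53), -77), Mul(-1, Pow(Add(-7619, 18550), -1))), Pow(Add(15904, 3608), -1)), Mul(Mul(Add(-25069, -6321), Add(15504, -3998)), Pow(-17669, -1))) = Add(Mul(Add(Add(1113, -77), Mul(-1, Pow(10931, -1))), Pow(19512, -1)), Mul(Mul(-31390, 11506), Rational(-1, 17669))) = Add(Mul(Add(1036, Mul(-1, Rational(1, 10931))), Rational(1, 19512)), Mul(-361173340, Rational(-1, 17669))) = Add(Mul(Add(1036, Rational(-1, 10931)), Rational(1, 19512)), Rational(361173340, 17669)) = Add(Mul(Rational(11324515, 10931), Rational(1, 19512)), Rational(361173340, 17669)) = Add(Rational(11324515, 213285672), Rational(361173340, 17669)) = Rational(77033298623240015, 3768544538568)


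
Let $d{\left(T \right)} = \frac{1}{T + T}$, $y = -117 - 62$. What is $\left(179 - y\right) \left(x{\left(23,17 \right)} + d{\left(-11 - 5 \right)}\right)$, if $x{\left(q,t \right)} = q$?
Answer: $\frac{131565}{16} \approx 8222.8$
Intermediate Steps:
$y = -179$ ($y = -117 - 62 = -179$)
$d{\left(T \right)} = \frac{1}{2 T}$
$\left(179 - y\right) \left(x{\left(23,17 \right)} + d{\left(-11 - 5 \right)}\right) = \left(179 - -179\right) \left(23 + \frac{1}{2 \left(-11 - 5\right)}\right) = \left(179 + 179\right) \left(23 + \frac{1}{2 \left(-16\right)}\right) = 358 \left(23 + \frac{1}{2} \left(- \frac{1}{16}\right)\right) = 358 \left(23 - \frac{1}{32}\right) = 358 \cdot \frac{735}{32} = \frac{131565}{16}$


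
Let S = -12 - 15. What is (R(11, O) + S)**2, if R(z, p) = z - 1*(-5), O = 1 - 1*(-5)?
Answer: 121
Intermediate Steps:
O = 6 (O = 1 + 5 = 6)
R(z, p) = 5 + z (R(z, p) = z + 5 = 5 + z)
S = -27
(R(11, O) + S)**2 = ((5 + 11) - 27)**2 = (16 - 27)**2 = (-11)**2 = 121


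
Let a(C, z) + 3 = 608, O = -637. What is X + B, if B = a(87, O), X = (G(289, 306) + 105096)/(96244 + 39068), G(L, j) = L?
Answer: 81969145/135312 ≈ 605.78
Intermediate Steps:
a(C, z) = 605 (a(C, z) = -3 + 608 = 605)
X = 105385/135312 (X = (289 + 105096)/(96244 + 39068) = 105385/135312 ≈ 0.77883)
B = 605
X + B = 105385/135312 + 605 = 81969145/135312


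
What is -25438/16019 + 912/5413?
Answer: -123086566/86710847 ≈ -1.4195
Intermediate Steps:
-25438/16019 + 912/5413 = -123086566/86710847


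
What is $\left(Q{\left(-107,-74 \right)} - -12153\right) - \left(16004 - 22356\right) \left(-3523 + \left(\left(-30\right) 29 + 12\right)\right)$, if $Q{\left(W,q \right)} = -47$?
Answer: $-27816006$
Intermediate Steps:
$\left(Q{\left(-107,-74 \right)} - -12153\right) - \left(16004 - 22356\right) \left(-3523 + \left(\left(-30\right) 29 + 12\right)\right) = \left(-47 - -12153\right) - \left(16004 - 22356\right) \left(-3523 + \left(\left(-30\right) 29 + 12\right)\right) = \left(-47 + 12153\right) - - 6352 \left(-3523 + \left(-870 + 12\right)\right) = 12106 - - 6352 \left(-3523 - 858\right) = 12106 - \left(-6352\right) \left(-4381\right) = 12106 - 27828112 = -27816006$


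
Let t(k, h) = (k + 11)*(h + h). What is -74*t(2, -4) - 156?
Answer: 7540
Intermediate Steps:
t(k, h) = 2*h*(11 + k) (t(k, h) = (11 + k)*(2*h) = 2*h*(11 + k))
-74*t(2, -4) - 156 = -148*(-4)*(11 + 2) - 156 = -148*(-4)*13 - 156 = -74*(-104) - 156 = 7696 - 156 = 7540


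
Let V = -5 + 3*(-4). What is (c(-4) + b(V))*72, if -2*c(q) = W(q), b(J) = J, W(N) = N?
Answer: -1080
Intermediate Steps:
V = -17 (V = -5 - 12 = -17)
c(q) = -q/2
(c(-4) + b(V))*72 = (-½*(-4) - 17)*72 = (2 - 17)*72 = -15*72 = -1080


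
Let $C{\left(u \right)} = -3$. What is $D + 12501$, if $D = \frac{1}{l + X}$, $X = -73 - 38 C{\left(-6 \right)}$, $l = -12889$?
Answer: $\frac{160612847}{12848} \approx 12501.0$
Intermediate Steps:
$X = 41$ ($X = -73 - -114 = -73 + 114 = 41$)
$D = - \frac{1}{12848}$ ($D = \frac{1}{-12889 + 41} = \frac{1}{-12848} = - \frac{1}{12848} \approx -7.7833 \cdot 10^{-5}$)
$D + 12501 = - \frac{1}{12848} + 12501 = \frac{160612847}{12848}$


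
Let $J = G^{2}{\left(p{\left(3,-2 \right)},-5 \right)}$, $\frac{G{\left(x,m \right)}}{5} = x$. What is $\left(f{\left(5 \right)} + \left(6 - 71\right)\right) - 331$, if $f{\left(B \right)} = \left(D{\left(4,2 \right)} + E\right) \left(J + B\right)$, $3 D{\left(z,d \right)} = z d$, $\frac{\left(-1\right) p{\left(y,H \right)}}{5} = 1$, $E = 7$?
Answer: $5694$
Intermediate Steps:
$p{\left(y,H \right)} = -5$ ($p{\left(y,H \right)} = \left(-5\right) 1 = -5$)
$G{\left(x,m \right)} = 5 x$
$J = 625$ ($J = \left(5 \left(-5\right)\right)^{2} = \left(-25\right)^{2} = 625$)
$D{\left(z,d \right)} = \frac{d z}{3}$ ($D{\left(z,d \right)} = \frac{z d}{3} = \frac{d z}{3}$)
$f{\left(B \right)} = \frac{18125}{3} + \frac{29 B}{3}$ ($f{\left(B \right)} = \left(\frac{1}{3} \cdot 2 \cdot 4 + 7\right) \left(625 + B\right) = \left(\frac{8}{3} + 7\right) \left(625 + B\right) = \frac{29 \left(625 + B\right)}{3} = \frac{18125}{3} + \frac{29 B}{3}$)
$\left(f{\left(5 \right)} + \left(6 - 71\right)\right) - 331 = \left(\left(\frac{18125}{3} + \frac{29}{3} \cdot 5\right) + \left(6 - 71\right)\right) - 331 = \left(\left(\frac{18125}{3} + \frac{145}{3}\right) - 65\right) - 331 = \left(6090 - 65\right) - 331 = 6025 - 331 = 5694$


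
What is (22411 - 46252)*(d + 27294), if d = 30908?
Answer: -1387593882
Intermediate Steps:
(22411 - 46252)*(d + 27294) = (22411 - 46252)*(30908 + 27294) = -23841*58202 = -1387593882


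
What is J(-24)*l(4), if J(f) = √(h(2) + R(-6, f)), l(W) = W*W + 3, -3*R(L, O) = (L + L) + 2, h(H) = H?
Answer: 76*√3/3 ≈ 43.879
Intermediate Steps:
R(L, O) = -⅔ - 2*L/3 (R(L, O) = -((L + L) + 2)/3 = -(2*L + 2)/3 = -(2 + 2*L)/3 = -⅔ - 2*L/3)
l(W) = 3 + W² (l(W) = W² + 3 = 3 + W²)
J(f) = 4*√3/3 (J(f) = √(2 + (-⅔ - ⅔*(-6))) = √(2 + (-⅔ + 4)) = √(2 + 10/3) = √(16/3) = 4*√3/3)
J(-24)*l(4) = (4*√3/3)*(3 + 4²) = (4*√3/3)*(3 + 16) = (4*√3/3)*19 = 76*√3/3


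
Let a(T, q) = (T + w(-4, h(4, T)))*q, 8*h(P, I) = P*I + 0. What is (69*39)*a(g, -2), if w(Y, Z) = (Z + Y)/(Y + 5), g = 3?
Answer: -2691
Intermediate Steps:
h(P, I) = I*P/8 (h(P, I) = (P*I + 0)/8 = (I*P + 0)/8 = (I*P)/8 = I*P/8)
w(Y, Z) = (Y + Z)/(5 + Y)
a(T, q) = q*(-4 + 3*T/2) (a(T, q) = (T + (-4 + (⅛)*T*4)/(5 - 4))*q = (T + (-4 + T/2)/1)*q = (T + 1*(-4 + T/2))*q = (T + (-4 + T/2))*q = (-4 + 3*T/2)*q = q*(-4 + 3*T/2))
(69*39)*a(g, -2) = (69*39)*((½)*(-2)*(-8 + 3*3)) = 2691*((½)*(-2)*(-8 + 9)) = 2691*((½)*(-2)*1) = 2691*(-1) = -2691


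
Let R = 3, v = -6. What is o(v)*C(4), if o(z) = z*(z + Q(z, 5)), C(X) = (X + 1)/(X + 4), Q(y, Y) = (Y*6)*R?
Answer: -315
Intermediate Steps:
Q(y, Y) = 18*Y (Q(y, Y) = (Y*6)*3 = (6*Y)*3 = 18*Y)
C(X) = (1 + X)/(4 + X)
o(z) = z*(90 + z) (o(z) = z*(z + 18*5) = z*(z + 90) = z*(90 + z))
o(v)*C(4) = (-6*(90 - 6))*((1 + 4)/(4 + 4)) = (-6*84)*(5/8) = -63*5 = -504*5/8 = -315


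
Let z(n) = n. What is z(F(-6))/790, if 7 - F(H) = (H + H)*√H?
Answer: 7/790 + 6*I*√6/395 ≈ 0.0088608 + 0.037207*I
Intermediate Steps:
F(H) = 7 - 2*H^(3/2) (F(H) = 7 - (H + H)*√H = 7 - 2*H*√H = 7 - 2*H^(3/2))
z(F(-6))/790 = (7 - (-12)*I*√6)/790 = (7 - (-12)*I*√6)*(1/790) = (7 + 12*I*√6)*(1/790) = 7/790 + 6*I*√6/395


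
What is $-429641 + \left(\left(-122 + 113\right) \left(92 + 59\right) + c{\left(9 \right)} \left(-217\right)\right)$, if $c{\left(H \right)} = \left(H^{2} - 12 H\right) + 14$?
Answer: $-428179$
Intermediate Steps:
$c{\left(H \right)} = 14 + H^{2} - 12 H$
$-429641 + \left(\left(-122 + 113\right) \left(92 + 59\right) + c{\left(9 \right)} \left(-217\right)\right) = -429641 + \left(\left(-122 + 113\right) \left(92 + 59\right) + \left(14 + 9^{2} - 108\right) \left(-217\right)\right) = -429641 - \left(1359 - \left(14 + 81 - 108\right) \left(-217\right)\right) = -429641 - -1462 = -429641 + \left(-1359 + 2821\right) = -429641 + 1462 = -428179$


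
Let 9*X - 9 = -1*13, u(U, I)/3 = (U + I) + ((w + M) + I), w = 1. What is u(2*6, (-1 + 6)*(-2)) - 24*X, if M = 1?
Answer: -22/3 ≈ -7.3333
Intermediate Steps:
u(U, I) = 6 + 3*U + 6*I (u(U, I) = 3*((U + I) + ((1 + 1) + I)) = 3*((I + U) + (2 + I)) = 3*(2 + U + 2*I) = 6 + 3*U + 6*I)
X = -4/9 (X = 1 + (-1*13)/9 = 1 + (1/9)*(-13) = 1 - 13/9 = -4/9 ≈ -0.44444)
u(2*6, (-1 + 6)*(-2)) - 24*X = (6 + 3*(2*6) + 6*((-1 + 6)*(-2))) - 24*(-4)/9 = (6 + 3*12 + 6*(5*(-2))) - 1*(-32/3) = (6 + 36 + 6*(-10)) + 32/3 = (6 + 36 - 60) + 32/3 = -18 + 32/3 = -22/3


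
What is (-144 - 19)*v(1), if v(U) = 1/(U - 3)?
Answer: 163/2 ≈ 81.500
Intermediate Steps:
v(U) = 1/(-3 + U)
(-144 - 19)*v(1) = (-144 - 19)/(-3 + 1) = -163/(-2) = -163*(-½) = 163/2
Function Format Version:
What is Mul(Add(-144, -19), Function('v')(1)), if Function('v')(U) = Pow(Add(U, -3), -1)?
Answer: Rational(163, 2) ≈ 81.500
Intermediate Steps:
Function('v')(U) = Pow(Add(-3, U), -1)
Mul(Add(-144, -19), Function('v')(1)) = Mul(Add(-144, -19), Pow(Add(-3, 1), -1)) = Mul(-163, Pow(-2, -1)) = Mul(-163, Rational(-1, 2)) = Rational(163, 2)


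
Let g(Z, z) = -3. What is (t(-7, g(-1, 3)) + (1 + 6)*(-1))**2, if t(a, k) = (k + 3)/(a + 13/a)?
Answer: 49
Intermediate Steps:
t(a, k) = (3 + k)/(a + 13/a)
(t(-7, g(-1, 3)) + (1 + 6)*(-1))**2 = (-7*(3 - 3)/(13 + (-7)**2) + (1 + 6)*(-1))**2 = (-7*0/(13 + 49) + 7*(-1))**2 = (-7*0/62 - 7)**2 = (-7*1/62*0 - 7)**2 = (0 - 7)**2 = (-7)**2 = 49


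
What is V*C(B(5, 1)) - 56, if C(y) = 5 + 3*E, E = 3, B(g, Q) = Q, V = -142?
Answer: -2044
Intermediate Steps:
C(y) = 14 (C(y) = 5 + 3*3 = 5 + 9 = 14)
V*C(B(5, 1)) - 56 = -142*14 - 56 = -1988 - 56 = -2044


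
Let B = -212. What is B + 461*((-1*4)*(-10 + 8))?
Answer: 3476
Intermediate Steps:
B + 461*((-1*4)*(-10 + 8)) = -212 + 461*((-1*4)*(-10 + 8)) = -212 + 461*(-4*(-2)) = -212 + 461*8 = -212 + 3688 = 3476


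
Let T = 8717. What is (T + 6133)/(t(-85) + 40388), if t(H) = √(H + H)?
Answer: 99960300/271865119 - 2475*I*√170/271865119 ≈ 0.36768 - 0.0001187*I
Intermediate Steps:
t(H) = √2*√H (t(H) = √(2*H) = √2*√H)
(T + 6133)/(t(-85) + 40388) = (8717 + 6133)/(√2*√(-85) + 40388) = 14850/(√2*(I*√85) + 40388) = 14850/(I*√170 + 40388) = 14850/(40388 + I*√170)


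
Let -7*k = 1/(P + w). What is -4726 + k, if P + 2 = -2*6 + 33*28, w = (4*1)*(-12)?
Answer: -28516685/6034 ≈ -4726.0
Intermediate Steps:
w = -48 (w = 4*(-12) = -48)
P = 910 (P = -2 + (-2*6 + 33*28) = -2 + (-12 + 924) = -2 + 912 = 910)
k = -1/6034 (k = -1/(7*(910 - 48)) = -1/7/862 = -1/7*1/862 = -1/6034 ≈ -0.00016573)
-4726 + k = -4726 - 1/6034 = -28516685/6034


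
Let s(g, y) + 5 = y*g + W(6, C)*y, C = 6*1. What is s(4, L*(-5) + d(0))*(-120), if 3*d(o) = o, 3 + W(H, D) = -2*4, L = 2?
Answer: -7800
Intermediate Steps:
C = 6
W(H, D) = -11 (W(H, D) = -3 - 2*4 = -3 - 8 = -11)
d(o) = o/3
s(g, y) = -5 - 11*y + g*y (s(g, y) = -5 + (y*g - 11*y) = -5 + (g*y - 11*y) = -5 + (-11*y + g*y) = -5 - 11*y + g*y)
s(4, L*(-5) + d(0))*(-120) = (-5 - 11*(2*(-5) + (⅓)*0) + 4*(2*(-5) + (⅓)*0))*(-120) = (-5 - 11*(-10 + 0) + 4*(-10 + 0))*(-120) = (-5 - 11*(-10) + 4*(-10))*(-120) = (-5 + 110 - 40)*(-120) = 65*(-120) = -7800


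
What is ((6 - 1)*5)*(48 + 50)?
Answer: 2450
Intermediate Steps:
((6 - 1)*5)*(48 + 50) = (5*5)*98 = 25*98 = 2450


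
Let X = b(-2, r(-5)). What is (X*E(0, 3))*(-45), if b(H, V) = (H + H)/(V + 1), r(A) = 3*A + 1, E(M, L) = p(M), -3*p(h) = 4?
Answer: 240/13 ≈ 18.462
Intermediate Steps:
p(h) = -4/3 (p(h) = -1/3*4 = -4/3)
E(M, L) = -4/3
r(A) = 1 + 3*A
b(H, V) = 2*H/(1 + V) (b(H, V) = (2*H)/(1 + V) = 2*H/(1 + V))
X = 4/13 (X = 2*(-2)/(1 + (1 + 3*(-5))) = 2*(-2)/(1 + (1 - 15)) = 2*(-2)/(1 - 14) = 2*(-2)/(-13) = 2*(-2)*(-1/13) = 4/13 ≈ 0.30769)
(X*E(0, 3))*(-45) = ((4/13)*(-4/3))*(-45) = -16/39*(-45) = 240/13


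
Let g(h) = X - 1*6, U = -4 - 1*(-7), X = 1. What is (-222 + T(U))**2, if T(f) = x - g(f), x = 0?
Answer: 47089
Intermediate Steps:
U = 3 (U = -4 + 7 = 3)
g(h) = -5 (g(h) = 1 - 1*6 = 1 - 6 = -5)
T(f) = 5 (T(f) = 0 - 1*(-5) = 0 + 5 = 5)
(-222 + T(U))**2 = (-222 + 5)**2 = (-217)**2 = 47089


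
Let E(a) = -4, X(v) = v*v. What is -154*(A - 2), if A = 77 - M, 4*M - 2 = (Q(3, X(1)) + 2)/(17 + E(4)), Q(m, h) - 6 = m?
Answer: -297451/26 ≈ -11440.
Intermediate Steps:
X(v) = v**2
Q(m, h) = 6 + m
M = 37/52 (M = 1/2 + (((6 + 3) + 2)/(17 - 4))/4 = 1/2 + ((9 + 2)/13)/4 = 1/2 + (11*(1/13))/4 = 1/2 + (1/4)*(11/13) = 1/2 + 11/52 = 37/52 ≈ 0.71154)
A = 3967/52 (A = 77 - 1*37/52 = 77 - 37/52 = 3967/52 ≈ 76.288)
-154*(A - 2) = -154*(3967/52 - 2) = -154*3863/52 = -297451/26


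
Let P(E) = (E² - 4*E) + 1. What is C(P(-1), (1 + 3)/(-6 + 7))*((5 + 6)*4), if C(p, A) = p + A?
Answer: 440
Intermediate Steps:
P(E) = 1 + E² - 4*E
C(p, A) = A + p
C(P(-1), (1 + 3)/(-6 + 7))*((5 + 6)*4) = ((1 + 3)/(-6 + 7) + (1 + (-1)² - 4*(-1)))*((5 + 6)*4) = (4/1 + (1 + 1 + 4))*(11*4) = (4*1 + 6)*44 = (4 + 6)*44 = 10*44 = 440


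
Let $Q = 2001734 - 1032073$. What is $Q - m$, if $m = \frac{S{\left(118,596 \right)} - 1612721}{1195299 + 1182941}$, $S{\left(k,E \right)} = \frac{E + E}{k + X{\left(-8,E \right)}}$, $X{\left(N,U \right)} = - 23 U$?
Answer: $\frac{15669869246708591}{16160140800} \approx 9.6966 \cdot 10^{5}$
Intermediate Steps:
$Q = 969661$
$S{\left(k,E \right)} = \frac{2 E}{k - 23 E}$ ($S{\left(k,E \right)} = \frac{E + E}{k - 23 E} = \frac{2 E}{k - 23 E}$)
$m = - \frac{10958439791}{16160140800}$ ($m = \frac{2 \cdot 596 \frac{1}{118 - 13708} - 1612721}{1195299 + 1182941} = \frac{2 \cdot 596 \frac{1}{118 - 13708} - 1612721}{2378240} = \left(2 \cdot 596 \frac{1}{-13590} - 1612721\right) \frac{1}{2378240} = \left(2 \cdot 596 \left(- \frac{1}{13590}\right) - 1612721\right) \frac{1}{2378240} = \left(- \frac{596}{6795} - 1612721\right) \frac{1}{2378240} = \left(- \frac{10958439791}{6795}\right) \frac{1}{2378240} = - \frac{10958439791}{16160140800} \approx -0.67811$)
$Q - m = 969661 - - \frac{10958439791}{16160140800} = 969661 + \frac{10958439791}{16160140800} = \frac{15669869246708591}{16160140800}$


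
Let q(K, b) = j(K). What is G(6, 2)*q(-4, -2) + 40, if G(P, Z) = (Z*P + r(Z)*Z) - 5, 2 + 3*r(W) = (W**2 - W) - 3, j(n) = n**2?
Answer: 120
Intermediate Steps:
q(K, b) = K**2
r(W) = -5/3 - W/3 + W**2/3 (r(W) = -2/3 + ((W**2 - W) - 3)/3 = -2/3 + (-3 + W**2 - W)/3 = -2/3 + (-1 - W/3 + W**2/3) = -5/3 - W/3 + W**2/3)
G(P, Z) = -5 + P*Z + Z*(-5/3 - Z/3 + Z**2/3) (G(P, Z) = (Z*P + (-5/3 - Z/3 + Z**2/3)*Z) - 5 = (P*Z + Z*(-5/3 - Z/3 + Z**2/3)) - 5 = -5 + P*Z + Z*(-5/3 - Z/3 + Z**2/3))
G(6, 2)*q(-4, -2) + 40 = (-5 + 6*2 - 1/3*2*(5 + 2 - 1*2**2))*(-4)**2 + 40 = (-5 + 12 - 1/3*2*(5 + 2 - 1*4))*16 + 40 = (-5 + 12 - 1/3*2*(5 + 2 - 4))*16 + 40 = (-5 + 12 - 1/3*2*3)*16 + 40 = (-5 + 12 - 2)*16 + 40 = 5*16 + 40 = 80 + 40 = 120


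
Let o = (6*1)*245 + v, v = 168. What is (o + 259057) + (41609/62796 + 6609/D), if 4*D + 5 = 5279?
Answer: 1598897053763/6133076 ≈ 2.6070e+5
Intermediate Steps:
D = 2637/2 (D = -5/4 + (¼)*5279 = -5/4 + 5279/4 = 2637/2 ≈ 1318.5)
o = 1638 (o = (6*1)*245 + 168 = 6*245 + 168 = 1470 + 168 = 1638)
(o + 259057) + (41609/62796 + 6609/D) = (1638 + 259057) + (41609/62796 + 6609/(2637/2)) = 260695 + (41609*(1/62796) + 6609*(2/2637)) = 260695 + (41609/62796 + 4406/879) = 260695 + 34805943/6133076 = 1598897053763/6133076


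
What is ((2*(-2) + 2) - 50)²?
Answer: 2704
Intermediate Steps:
((2*(-2) + 2) - 50)² = ((-4 + 2) - 50)² = (-2 - 50)² = (-52)² = 2704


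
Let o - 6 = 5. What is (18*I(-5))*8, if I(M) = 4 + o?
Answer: 2160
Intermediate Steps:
o = 11 (o = 6 + 5 = 11)
I(M) = 15 (I(M) = 4 + 11 = 15)
(18*I(-5))*8 = (18*15)*8 = 270*8 = 2160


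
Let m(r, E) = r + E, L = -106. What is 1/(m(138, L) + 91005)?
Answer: 1/91037 ≈ 1.0985e-5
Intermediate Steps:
m(r, E) = E + r
1/(m(138, L) + 91005) = 1/((-106 + 138) + 91005) = 1/(32 + 91005) = 1/91037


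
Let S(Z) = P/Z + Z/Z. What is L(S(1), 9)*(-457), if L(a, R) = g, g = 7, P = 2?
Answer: -3199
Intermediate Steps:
S(Z) = 1 + 2/Z (S(Z) = 2/Z + Z/Z = 2/Z + 1 = 1 + 2/Z)
L(a, R) = 7
L(S(1), 9)*(-457) = 7*(-457) = -3199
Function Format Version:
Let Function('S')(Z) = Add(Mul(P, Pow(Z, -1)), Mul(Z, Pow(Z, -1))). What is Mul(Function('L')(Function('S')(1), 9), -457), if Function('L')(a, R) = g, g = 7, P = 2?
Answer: -3199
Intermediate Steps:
Function('S')(Z) = Add(1, Mul(2, Pow(Z, -1))) (Function('S')(Z) = Add(Mul(2, Pow(Z, -1)), Mul(Z, Pow(Z, -1))) = Add(Mul(2, Pow(Z, -1)), 1) = Add(1, Mul(2, Pow(Z, -1))))
Function('L')(a, R) = 7
Mul(Function('L')(Function('S')(1), 9), -457) = Mul(7, -457) = -3199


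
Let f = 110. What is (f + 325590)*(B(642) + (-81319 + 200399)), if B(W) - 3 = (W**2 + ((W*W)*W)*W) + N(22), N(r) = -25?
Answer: 55329816374232600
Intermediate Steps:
B(W) = -22 + W**2 + W**4 (B(W) = 3 + ((W**2 + ((W*W)*W)*W) - 25) = 3 + ((W**2 + (W**2*W)*W) - 25) = 3 + ((W**2 + W**3*W) - 25) = 3 + ((W**2 + W**4) - 25) = 3 + (-25 + W**2 + W**4) = -22 + W**2 + W**4)
(f + 325590)*(B(642) + (-81319 + 200399)) = (110 + 325590)*((-22 + 642**2 + 642**4) + (-81319 + 200399)) = 325700*((-22 + 412164 + 169879162896) + 119080) = 325700*(169879575038 + 119080) = 325700*169879694118 = 55329816374232600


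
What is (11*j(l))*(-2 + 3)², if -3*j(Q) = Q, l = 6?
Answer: -22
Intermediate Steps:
j(Q) = -Q/3
(11*j(l))*(-2 + 3)² = (11*(-⅓*6))*(-2 + 3)² = (11*(-2))*1² = -22*1 = -22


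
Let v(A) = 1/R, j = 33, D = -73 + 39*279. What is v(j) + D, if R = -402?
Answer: 4344815/402 ≈ 10808.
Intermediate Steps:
D = 10808 (D = -73 + 10881 = 10808)
v(A) = -1/402 (v(A) = 1/(-402) = -1/402)
v(j) + D = -1/402 + 10808 = 4344815/402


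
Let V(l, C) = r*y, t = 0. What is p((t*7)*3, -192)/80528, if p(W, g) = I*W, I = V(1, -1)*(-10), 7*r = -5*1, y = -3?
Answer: 0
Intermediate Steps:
r = -5/7 (r = (-5*1)/7 = (⅐)*(-5) = -5/7 ≈ -0.71429)
V(l, C) = 15/7 (V(l, C) = -5/7*(-3) = 15/7)
I = -150/7 (I = (15/7)*(-10) = -150/7 ≈ -21.429)
p(W, g) = -150*W/7
p((t*7)*3, -192)/80528 = -150*0*7*3/7/80528 = -0*3*(1/80528) = -150/7*0*(1/80528) = 0*(1/80528) = 0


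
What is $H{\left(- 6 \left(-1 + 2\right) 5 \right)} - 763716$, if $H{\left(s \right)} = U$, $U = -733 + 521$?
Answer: $-763928$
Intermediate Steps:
$U = -212$
$H{\left(s \right)} = -212$
$H{\left(- 6 \left(-1 + 2\right) 5 \right)} - 763716 = -212 - 763716 = -763928$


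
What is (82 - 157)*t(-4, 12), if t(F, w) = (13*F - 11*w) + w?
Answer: 12900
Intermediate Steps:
t(F, w) = -10*w + 13*F (t(F, w) = (-11*w + 13*F) + w = -10*w + 13*F)
(82 - 157)*t(-4, 12) = (82 - 157)*(-10*12 + 13*(-4)) = -75*(-120 - 52) = -75*(-172) = 12900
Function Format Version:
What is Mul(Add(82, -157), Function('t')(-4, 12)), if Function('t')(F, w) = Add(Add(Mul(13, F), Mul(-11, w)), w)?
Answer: 12900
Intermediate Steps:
Function('t')(F, w) = Add(Mul(-10, w), Mul(13, F)) (Function('t')(F, w) = Add(Add(Mul(-11, w), Mul(13, F)), w) = Add(Mul(-10, w), Mul(13, F)))
Mul(Add(82, -157), Function('t')(-4, 12)) = Mul(Add(82, -157), Add(Mul(-10, 12), Mul(13, -4))) = Mul(-75, Add(-120, -52)) = Mul(-75, -172) = 12900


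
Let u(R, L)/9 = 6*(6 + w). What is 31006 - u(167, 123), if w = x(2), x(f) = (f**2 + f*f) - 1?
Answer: 30304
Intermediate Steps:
x(f) = -1 + 2*f**2 (x(f) = (f**2 + f**2) - 1 = 2*f**2 - 1 = -1 + 2*f**2)
w = 7 (w = -1 + 2*2**2 = -1 + 2*4 = -1 + 8 = 7)
u(R, L) = 702 (u(R, L) = 9*(6*(6 + 7)) = 9*(6*13) = 9*78 = 702)
31006 - u(167, 123) = 31006 - 1*702 = 31006 - 702 = 30304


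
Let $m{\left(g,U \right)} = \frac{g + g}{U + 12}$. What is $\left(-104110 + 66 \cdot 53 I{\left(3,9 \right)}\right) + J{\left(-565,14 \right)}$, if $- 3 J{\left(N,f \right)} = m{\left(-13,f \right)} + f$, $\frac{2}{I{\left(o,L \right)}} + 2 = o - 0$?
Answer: $- \frac{291355}{3} \approx -97118.0$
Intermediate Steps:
$I{\left(o,L \right)} = \frac{2}{-2 + o}$ ($I{\left(o,L \right)} = \frac{2}{-2 + \left(o - 0\right)} = \frac{2}{-2 + \left(o + 0\right)} = \frac{2}{-2 + o}$)
$m{\left(g,U \right)} = \frac{2 g}{12 + U}$
$J{\left(N,f \right)} = - \frac{f}{3} + \frac{26}{3 \left(12 + f\right)}$ ($J{\left(N,f \right)} = - \frac{2 \left(-13\right) \frac{1}{12 + f} + f}{3} = - \frac{- \frac{26}{12 + f} + f}{3} = - \frac{f - \frac{26}{12 + f}}{3} = - \frac{f}{3} + \frac{26}{3 \left(12 + f\right)}$)
$\left(-104110 + 66 \cdot 53 I{\left(3,9 \right)}\right) + J{\left(-565,14 \right)} = \left(-104110 + 66 \cdot 53 \frac{2}{-2 + 3}\right) + \frac{26 - 14 \left(12 + 14\right)}{3 \left(12 + 14\right)} = \left(-104110 + 3498 \cdot \frac{2}{1}\right) + \frac{26 - 14 \cdot 26}{3 \cdot 26} = \left(-104110 + 3498 \cdot 2 \cdot 1\right) + \frac{1}{3} \cdot \frac{1}{26} \left(26 - 364\right) = \left(-104110 + 3498 \cdot 2\right) + \frac{1}{3} \cdot \frac{1}{26} \left(-338\right) = \left(-104110 + 6996\right) - \frac{13}{3} = -97114 - \frac{13}{3} = - \frac{291355}{3}$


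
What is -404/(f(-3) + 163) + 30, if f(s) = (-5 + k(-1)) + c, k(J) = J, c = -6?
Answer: 4126/151 ≈ 27.324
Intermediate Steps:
f(s) = -12 (f(s) = (-5 - 1) - 6 = -6 - 6 = -12)
-404/(f(-3) + 163) + 30 = -404/(-12 + 163) + 30 = -404/151 + 30 = 4126/151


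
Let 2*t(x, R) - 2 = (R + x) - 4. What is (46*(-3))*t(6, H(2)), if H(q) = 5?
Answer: -621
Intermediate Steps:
t(x, R) = -1 + R/2 + x/2 (t(x, R) = 1 + ((R + x) - 4)/2 = 1 + (-4 + R + x)/2 = 1 + (-2 + R/2 + x/2) = -1 + R/2 + x/2)
(46*(-3))*t(6, H(2)) = (46*(-3))*(-1 + (1/2)*5 + (1/2)*6) = -138*(-1 + 5/2 + 3) = -138*9/2 = -621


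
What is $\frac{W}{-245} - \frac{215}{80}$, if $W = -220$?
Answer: $- \frac{1403}{784} \approx -1.7895$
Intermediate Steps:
$\frac{W}{-245} - \frac{215}{80} = - \frac{220}{-245} - \frac{215}{80} = \left(-220\right) \left(- \frac{1}{245}\right) - \frac{43}{16} = \frac{44}{49} - \frac{43}{16} = - \frac{1403}{784}$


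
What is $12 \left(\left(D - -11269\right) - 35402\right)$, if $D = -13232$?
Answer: $-448380$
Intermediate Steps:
$12 \left(\left(D - -11269\right) - 35402\right) = 12 \left(\left(-13232 - -11269\right) - 35402\right) = 12 \left(\left(-13232 + 11269\right) - 35402\right) = 12 \left(-1963 - 35402\right) = 12 \left(-37365\right) = -448380$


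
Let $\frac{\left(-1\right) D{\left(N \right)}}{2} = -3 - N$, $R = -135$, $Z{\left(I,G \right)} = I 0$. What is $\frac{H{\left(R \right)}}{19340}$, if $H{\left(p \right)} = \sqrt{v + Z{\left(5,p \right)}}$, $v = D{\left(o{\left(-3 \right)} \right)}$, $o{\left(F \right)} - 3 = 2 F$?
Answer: $0$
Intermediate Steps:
$Z{\left(I,G \right)} = 0$
$o{\left(F \right)} = 3 + 2 F$
$D{\left(N \right)} = 6 + 2 N$ ($D{\left(N \right)} = - 2 \left(-3 - N\right) = 6 + 2 N$)
$v = 0$ ($v = 6 + 2 \left(3 + 2 \left(-3\right)\right) = 6 + 2 \left(3 - 6\right) = 6 + 2 \left(-3\right) = 6 - 6 = 0$)
$H{\left(p \right)} = 0$ ($H{\left(p \right)} = \sqrt{0 + 0} = \sqrt{0} = 0$)
$\frac{H{\left(R \right)}}{19340} = \frac{0}{19340} = 0 \cdot \frac{1}{19340} = 0$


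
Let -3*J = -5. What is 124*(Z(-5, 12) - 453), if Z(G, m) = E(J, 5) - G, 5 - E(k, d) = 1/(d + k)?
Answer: -274753/5 ≈ -54951.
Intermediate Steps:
J = 5/3 (J = -⅓*(-5) = 5/3 ≈ 1.6667)
E(k, d) = 5 - 1/(d + k)
Z(G, m) = 97/20 - G (Z(G, m) = (-1 + 5*5 + 5*(5/3))/(5 + 5/3) - G = (-1 + 25 + 25/3)/(20/3) - G = (3/20)*(97/3) - G = 97/20 - G)
124*(Z(-5, 12) - 453) = 124*((97/20 - 1*(-5)) - 453) = 124*((97/20 + 5) - 453) = 124*(197/20 - 453) = 124*(-8863/20) = -274753/5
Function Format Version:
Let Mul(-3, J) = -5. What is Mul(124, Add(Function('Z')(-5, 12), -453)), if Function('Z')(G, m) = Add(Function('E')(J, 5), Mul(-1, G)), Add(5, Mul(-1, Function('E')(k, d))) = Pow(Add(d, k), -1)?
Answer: Rational(-274753, 5) ≈ -54951.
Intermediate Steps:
J = Rational(5, 3) (J = Mul(Rational(-1, 3), -5) = Rational(5, 3) ≈ 1.6667)
Function('E')(k, d) = Add(5, Mul(-1, Pow(Add(d, k), -1)))
Function('Z')(G, m) = Add(Rational(97, 20), Mul(-1, G)) (Function('Z')(G, m) = Add(Mul(Pow(Add(5, Rational(5, 3)), -1), Add(-1, Mul(5, 5), Mul(5, Rational(5, 3)))), Mul(-1, G)) = Add(Mul(Pow(Rational(20, 3), -1), Add(-1, 25, Rational(25, 3))), Mul(-1, G)) = Add(Mul(Rational(3, 20), Rational(97, 3)), Mul(-1, G)) = Add(Rational(97, 20), Mul(-1, G)))
Mul(124, Add(Function('Z')(-5, 12), -453)) = Mul(124, Add(Add(Rational(97, 20), Mul(-1, -5)), -453)) = Mul(124, Add(Add(Rational(97, 20), 5), -453)) = Mul(124, Add(Rational(197, 20), -453)) = Mul(124, Rational(-8863, 20)) = Rational(-274753, 5)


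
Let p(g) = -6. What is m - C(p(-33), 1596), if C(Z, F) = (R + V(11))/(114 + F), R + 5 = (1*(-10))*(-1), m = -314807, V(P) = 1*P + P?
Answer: -59813333/190 ≈ -3.1481e+5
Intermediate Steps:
V(P) = 2*P (V(P) = P + P = 2*P)
R = 5 (R = -5 + (1*(-10))*(-1) = -5 - 10*(-1) = -5 + 10 = 5)
C(Z, F) = 27/(114 + F) (C(Z, F) = (5 + 2*11)/(114 + F) = (5 + 22)/(114 + F) = 27/(114 + F))
m - C(p(-33), 1596) = -314807 - 27/(114 + 1596) = -314807 - 27/1710 = -314807 - 1*3/190 = -314807 - 3/190 = -59813333/190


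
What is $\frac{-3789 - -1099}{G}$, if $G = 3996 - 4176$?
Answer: $\frac{269}{18} \approx 14.944$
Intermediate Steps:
$G = -180$
$\frac{-3789 - -1099}{G} = \frac{-3789 - -1099}{-180} = \left(-3789 + 1099\right) \left(- \frac{1}{180}\right) = \left(-2690\right) \left(- \frac{1}{180}\right) = \frac{269}{18}$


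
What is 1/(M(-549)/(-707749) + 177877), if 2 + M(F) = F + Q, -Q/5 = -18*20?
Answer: 707749/125892267624 ≈ 5.6219e-6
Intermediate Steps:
Q = 1800 (Q = -(-90)*20 = -5*(-360) = 1800)
M(F) = 1798 + F (M(F) = -2 + (F + 1800) = -2 + (1800 + F) = 1798 + F)
1/(M(-549)/(-707749) + 177877) = 1/((1798 - 549)/(-707749) + 177877) = 1/(1249*(-1/707749) + 177877) = 1/(-1249/707749 + 177877) = 1/(125892267624/707749) = 707749/125892267624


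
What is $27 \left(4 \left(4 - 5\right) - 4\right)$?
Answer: $-216$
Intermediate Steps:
$27 \left(4 \left(4 - 5\right) - 4\right) = 27 \left(4 \left(-1\right) - 4\right) = 27 \left(-4 - 4\right) = 27 \left(-8\right) = -216$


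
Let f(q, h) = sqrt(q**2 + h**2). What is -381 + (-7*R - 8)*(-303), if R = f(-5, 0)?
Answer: 12648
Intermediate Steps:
f(q, h) = sqrt(h**2 + q**2)
R = 5 (R = sqrt(0**2 + (-5)**2) = sqrt(0 + 25) = sqrt(25) = 5)
-381 + (-7*R - 8)*(-303) = -381 + (-7*5 - 8)*(-303) = -381 + (-35 - 8)*(-303) = -381 - 43*(-303) = -381 + 13029 = 12648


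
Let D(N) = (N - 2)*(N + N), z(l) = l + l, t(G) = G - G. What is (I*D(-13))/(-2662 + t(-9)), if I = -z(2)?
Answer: 780/1331 ≈ 0.58603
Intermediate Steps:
t(G) = 0
z(l) = 2*l
I = -4 (I = -2*2 = -1*4 = -4)
D(N) = 2*N*(-2 + N) (D(N) = (-2 + N)*(2*N) = 2*N*(-2 + N))
(I*D(-13))/(-2662 + t(-9)) = (-8*(-13)*(-2 - 13))/(-2662 + 0) = -8*(-13)*(-15)/(-2662) = -4*390*(-1/2662) = -1560*(-1/2662) = 780/1331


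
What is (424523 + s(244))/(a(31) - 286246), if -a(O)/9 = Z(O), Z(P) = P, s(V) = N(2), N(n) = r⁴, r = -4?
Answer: -424779/286525 ≈ -1.4825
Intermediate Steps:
N(n) = 256 (N(n) = (-4)⁴ = 256)
s(V) = 256
a(O) = -9*O
(424523 + s(244))/(a(31) - 286246) = (424523 + 256)/(-9*31 - 286246) = 424779/(-279 - 286246) = 424779/(-286525) = 424779*(-1/286525) = -424779/286525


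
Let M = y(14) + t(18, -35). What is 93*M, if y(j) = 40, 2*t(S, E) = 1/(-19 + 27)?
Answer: 59613/16 ≈ 3725.8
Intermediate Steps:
t(S, E) = 1/16 (t(S, E) = 1/(2*(-19 + 27)) = (½)/8 = (½)*(⅛) = 1/16)
M = 641/16 (M = 40 + 1/16 = 641/16 ≈ 40.063)
93*M = 93*(641/16) = 59613/16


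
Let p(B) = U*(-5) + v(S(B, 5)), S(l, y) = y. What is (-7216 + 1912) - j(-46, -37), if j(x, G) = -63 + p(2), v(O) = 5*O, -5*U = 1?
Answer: -5267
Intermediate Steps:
U = -⅕ (U = -⅕*1 = -⅕ ≈ -0.20000)
p(B) = 26 (p(B) = -⅕*(-5) + 5*5 = 1 + 25 = 26)
j(x, G) = -37 (j(x, G) = -63 + 26 = -37)
(-7216 + 1912) - j(-46, -37) = (-7216 + 1912) - 1*(-37) = -5304 + 37 = -5267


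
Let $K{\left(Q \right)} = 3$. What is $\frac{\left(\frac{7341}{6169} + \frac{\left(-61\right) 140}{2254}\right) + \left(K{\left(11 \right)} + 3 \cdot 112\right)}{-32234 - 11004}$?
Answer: $- \frac{167058331}{21472185371} \approx -0.0077802$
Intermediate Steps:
$\frac{\left(\frac{7341}{6169} + \frac{\left(-61\right) 140}{2254}\right) + \left(K{\left(11 \right)} + 3 \cdot 112\right)}{-32234 - 11004} = \frac{\left(\frac{7341}{6169} + \frac{\left(-61\right) 140}{2254}\right) + \left(3 + 3 \cdot 112\right)}{-32234 - 11004} = \frac{\left(7341 \cdot \frac{1}{6169} - \frac{610}{161}\right) + \left(3 + 336\right)}{-43238} = \left(\left(\frac{7341}{6169} - \frac{610}{161}\right) + 339\right) \left(- \frac{1}{43238}\right) = \left(- \frac{2581189}{993209} + 339\right) \left(- \frac{1}{43238}\right) = \frac{334116662}{993209} \left(- \frac{1}{43238}\right) = - \frac{167058331}{21472185371}$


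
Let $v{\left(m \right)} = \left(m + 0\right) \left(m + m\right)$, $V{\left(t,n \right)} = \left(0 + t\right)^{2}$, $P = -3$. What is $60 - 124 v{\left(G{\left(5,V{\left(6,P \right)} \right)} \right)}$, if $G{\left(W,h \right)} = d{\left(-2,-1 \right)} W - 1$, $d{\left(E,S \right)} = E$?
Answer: $-29948$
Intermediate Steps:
$V{\left(t,n \right)} = t^{2}$
$G{\left(W,h \right)} = -1 - 2 W$ ($G{\left(W,h \right)} = - 2 W - 1 = -1 - 2 W$)
$v{\left(m \right)} = 2 m^{2}$ ($v{\left(m \right)} = m 2 m = 2 m^{2}$)
$60 - 124 v{\left(G{\left(5,V{\left(6,P \right)} \right)} \right)} = 60 - 124 \cdot 2 \left(-1 - 10\right)^{2} = 60 - 124 \cdot 2 \left(-11\right)^{2} = 60 - 124 \cdot 2 \cdot 121 = 60 - 30008 = -29948$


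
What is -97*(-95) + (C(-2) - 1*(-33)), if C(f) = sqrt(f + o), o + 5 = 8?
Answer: 9249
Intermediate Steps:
o = 3 (o = -5 + 8 = 3)
C(f) = sqrt(3 + f) (C(f) = sqrt(f + 3) = sqrt(3 + f))
-97*(-95) + (C(-2) - 1*(-33)) = -97*(-95) + (sqrt(3 - 2) - 1*(-33)) = 9215 + (sqrt(1) + 33) = 9215 + (1 + 33) = 9215 + 34 = 9249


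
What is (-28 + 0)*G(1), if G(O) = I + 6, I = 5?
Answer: -308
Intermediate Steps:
G(O) = 11 (G(O) = 5 + 6 = 11)
(-28 + 0)*G(1) = (-28 + 0)*11 = -28*11 = -308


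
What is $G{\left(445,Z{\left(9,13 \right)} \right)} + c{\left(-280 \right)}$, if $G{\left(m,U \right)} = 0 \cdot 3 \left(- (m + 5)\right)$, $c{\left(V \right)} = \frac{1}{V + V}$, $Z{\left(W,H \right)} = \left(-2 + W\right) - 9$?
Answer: $- \frac{1}{560} \approx -0.0017857$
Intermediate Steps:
$Z{\left(W,H \right)} = -11 + W$
$c{\left(V \right)} = \frac{1}{2 V}$
$G{\left(m,U \right)} = 0$ ($G{\left(m,U \right)} = 0 \left(- (5 + m)\right) = 0 \left(-5 - m\right) = 0$)
$G{\left(445,Z{\left(9,13 \right)} \right)} + c{\left(-280 \right)} = 0 + \frac{1}{2 \left(-280\right)} = 0 + \frac{1}{2} \left(- \frac{1}{280}\right) = 0 - \frac{1}{560} = - \frac{1}{560}$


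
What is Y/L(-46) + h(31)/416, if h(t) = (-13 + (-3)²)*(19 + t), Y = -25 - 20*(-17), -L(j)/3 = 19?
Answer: -5935/988 ≈ -6.0071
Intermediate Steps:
L(j) = -57 (L(j) = -3*19 = -57)
Y = 315 (Y = -25 + 340 = 315)
h(t) = -76 - 4*t (h(t) = (-13 + 9)*(19 + t) = -4*(19 + t) = -76 - 4*t)
Y/L(-46) + h(31)/416 = 315/(-57) + (-76 - 4*31)/416 = 315*(-1/57) + (-76 - 124)*(1/416) = -105/19 - 200*1/416 = -105/19 - 25/52 = -5935/988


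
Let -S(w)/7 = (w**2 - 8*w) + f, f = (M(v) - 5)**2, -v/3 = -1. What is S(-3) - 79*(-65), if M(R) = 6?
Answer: 4897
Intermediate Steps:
v = 3 (v = -3*(-1) = 3)
f = 1 (f = (6 - 5)**2 = 1**2 = 1)
S(w) = -7 - 7*w**2 + 56*w (S(w) = -7*((w**2 - 8*w) + 1) = -7*(1 + w**2 - 8*w) = -7 - 7*w**2 + 56*w)
S(-3) - 79*(-65) = (-7 - 7*(-3)**2 + 56*(-3)) - 79*(-65) = (-7 - 7*9 - 168) + 5135 = (-7 - 63 - 168) + 5135 = -238 + 5135 = 4897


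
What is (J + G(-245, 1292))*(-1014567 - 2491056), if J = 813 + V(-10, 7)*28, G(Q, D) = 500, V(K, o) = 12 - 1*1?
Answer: -5682614883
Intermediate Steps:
V(K, o) = 11 (V(K, o) = 12 - 1 = 11)
J = 1121 (J = 813 + 11*28 = 813 + 308 = 1121)
(J + G(-245, 1292))*(-1014567 - 2491056) = (1121 + 500)*(-1014567 - 2491056) = 1621*(-3505623) = -5682614883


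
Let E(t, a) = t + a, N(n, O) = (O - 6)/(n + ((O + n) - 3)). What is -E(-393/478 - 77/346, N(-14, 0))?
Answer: 1090994/1281757 ≈ 0.85117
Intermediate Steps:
N(n, O) = (-6 + O)/(-3 + O + 2*n) (N(n, O) = (-6 + O)/(n + (-3 + O + n)) = (-6 + O)/(-3 + O + 2*n))
E(t, a) = a + t
-E(-393/478 - 77/346, N(-14, 0)) = -((-6 + 0)/(-3 + 0 + 2*(-14)) + (-393/478 - 77/346)) = -(-6/(-3 + 0 - 28) + (-393*1/478 - 77*1/346)) = -(-6/(-31) + (-393/478 - 77/346)) = -(-1/31*(-6) - 43196/41347) = -(6/31 - 43196/41347) = -1*(-1090994/1281757) = 1090994/1281757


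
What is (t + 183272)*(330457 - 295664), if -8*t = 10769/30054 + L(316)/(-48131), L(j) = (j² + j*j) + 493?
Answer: 73791489414357878515/11572232592 ≈ 6.3766e+9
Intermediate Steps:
L(j) = 493 + 2*j² (L(j) = (j² + j²) + 493 = 2*j² + 493 = 493 + 2*j²)
t = 5498638331/11572232592 (t = -(10769/30054 + (493 + 2*316²)/(-48131))/8 = -(10769*(1/30054) + (493 + 2*99856)*(-1/48131))/8 = -(10769/30054 + (493 + 199712)*(-1/48131))/8 = -(10769/30054 + 200205*(-1/48131))/8 = -(10769/30054 - 200205/48131)/8 = -⅛*(-5498638331/1446529074) = 5498638331/11572232592 ≈ 0.47516)
(t + 183272)*(330457 - 295664) = (5498638331/11572232592 + 183272)*(330457 - 295664) = (2120871710239355/11572232592)*34793 = 73791489414357878515/11572232592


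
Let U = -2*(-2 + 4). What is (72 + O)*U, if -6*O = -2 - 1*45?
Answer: -958/3 ≈ -319.33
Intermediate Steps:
O = 47/6 (O = -(-2 - 1*45)/6 = -(-2 - 45)/6 = -⅙*(-47) = 47/6 ≈ 7.8333)
U = -4 (U = -2*2 = -4)
(72 + O)*U = (72 + 47/6)*(-4) = (479/6)*(-4) = -958/3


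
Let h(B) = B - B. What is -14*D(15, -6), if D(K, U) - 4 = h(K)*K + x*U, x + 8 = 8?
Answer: -56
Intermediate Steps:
h(B) = 0
x = 0 (x = -8 + 8 = 0)
D(K, U) = 4 (D(K, U) = 4 + (0*K + 0*U) = 4 + (0 + 0) = 4 + 0 = 4)
-14*D(15, -6) = -14*4 = -56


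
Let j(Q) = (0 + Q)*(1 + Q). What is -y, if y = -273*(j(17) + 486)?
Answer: 216216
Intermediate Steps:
j(Q) = Q*(1 + Q)
y = -216216 (y = -273*(17*(1 + 17) + 486) = -273*(17*18 + 486) = -273*(306 + 486) = -273*792 = -216216)
-y = -1*(-216216) = 216216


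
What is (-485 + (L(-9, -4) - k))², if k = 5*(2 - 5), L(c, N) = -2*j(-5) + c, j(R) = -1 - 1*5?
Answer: 218089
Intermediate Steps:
j(R) = -6 (j(R) = -1 - 5 = -6)
L(c, N) = 12 + c (L(c, N) = -2*(-6) + c = 12 + c)
k = -15 (k = 5*(-3) = -15)
(-485 + (L(-9, -4) - k))² = (-485 + ((12 - 9) - 1*(-15)))² = (-485 + (3 + 15))² = (-485 + 18)² = (-467)² = 218089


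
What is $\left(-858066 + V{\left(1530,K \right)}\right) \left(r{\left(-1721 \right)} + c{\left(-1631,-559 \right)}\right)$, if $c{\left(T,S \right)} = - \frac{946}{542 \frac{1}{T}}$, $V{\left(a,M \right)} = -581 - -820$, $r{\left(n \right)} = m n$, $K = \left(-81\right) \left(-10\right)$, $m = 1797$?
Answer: $\frac{718286996074628}{271} \approx 2.6505 \cdot 10^{12}$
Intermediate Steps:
$K = 810$
$r{\left(n \right)} = 1797 n$
$V{\left(a,M \right)} = 239$ ($V{\left(a,M \right)} = -581 + 820 = 239$)
$c{\left(T,S \right)} = - \frac{473 T}{271}$ ($c{\left(T,S \right)} = - 946 \frac{T}{542} = - \frac{473 T}{271}$)
$\left(-858066 + V{\left(1530,K \right)}\right) \left(r{\left(-1721 \right)} + c{\left(-1631,-559 \right)}\right) = \left(-858066 + 239\right) \left(1797 \left(-1721\right) - - \frac{771463}{271}\right) = - 857827 \left(-3092637 + \frac{771463}{271}\right) = \left(-857827\right) \left(- \frac{837333164}{271}\right) = \frac{718286996074628}{271}$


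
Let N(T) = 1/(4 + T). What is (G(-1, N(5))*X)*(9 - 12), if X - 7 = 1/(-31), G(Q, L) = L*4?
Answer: -288/31 ≈ -9.2903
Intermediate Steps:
G(Q, L) = 4*L
X = 216/31 (X = 7 + 1/(-31) = 7 - 1/31 = 216/31 ≈ 6.9677)
(G(-1, N(5))*X)*(9 - 12) = ((4/(4 + 5))*(216/31))*(9 - 12) = ((4/9)*(216/31))*(-3) = (96/31)*(-3) = -288/31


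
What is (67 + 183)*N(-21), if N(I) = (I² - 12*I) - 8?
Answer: 171250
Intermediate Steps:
N(I) = -8 + I² - 12*I
(67 + 183)*N(-21) = (67 + 183)*(-8 + (-21)² - 12*(-21)) = 250*(-8 + 441 + 252) = 250*685 = 171250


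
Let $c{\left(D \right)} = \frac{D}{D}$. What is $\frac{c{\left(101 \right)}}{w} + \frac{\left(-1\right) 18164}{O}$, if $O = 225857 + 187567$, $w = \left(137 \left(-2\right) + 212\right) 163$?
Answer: $- \frac{22997351}{522257868} \approx -0.044034$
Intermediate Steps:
$c{\left(D \right)} = 1$
$w = -10106$ ($w = \left(-274 + 212\right) 163 = \left(-62\right) 163 = -10106$)
$O = 413424$
$\frac{c{\left(101 \right)}}{w} + \frac{\left(-1\right) 18164}{O} = 1 \frac{1}{-10106} + \frac{\left(-1\right) 18164}{413424} = 1 \left(- \frac{1}{10106}\right) - \frac{4541}{103356} = - \frac{1}{10106} - \frac{4541}{103356} = - \frac{22997351}{522257868}$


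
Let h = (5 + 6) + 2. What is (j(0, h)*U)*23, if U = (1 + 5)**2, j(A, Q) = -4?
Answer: -3312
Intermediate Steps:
h = 13 (h = 11 + 2 = 13)
U = 36 (U = 6**2 = 36)
(j(0, h)*U)*23 = -4*36*23 = -144*23 = -3312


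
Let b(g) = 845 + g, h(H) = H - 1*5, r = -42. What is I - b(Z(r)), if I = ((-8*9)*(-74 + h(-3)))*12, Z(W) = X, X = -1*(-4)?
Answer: 69999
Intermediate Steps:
X = 4
Z(W) = 4
h(H) = -5 + H (h(H) = H - 5 = -5 + H)
I = 70848 (I = ((-8*9)*(-74 + (-5 - 3)))*12 = -72*(-74 - 8)*12 = -72*(-82)*12 = 5904*12 = 70848)
I - b(Z(r)) = 70848 - (845 + 4) = 70848 - 1*849 = 70848 - 849 = 69999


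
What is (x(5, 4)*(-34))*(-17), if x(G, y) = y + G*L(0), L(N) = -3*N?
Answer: 2312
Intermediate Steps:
x(G, y) = y (x(G, y) = y + G*(-3*0) = y + G*0 = y + 0 = y)
(x(5, 4)*(-34))*(-17) = (4*(-34))*(-17) = -136*(-17) = 2312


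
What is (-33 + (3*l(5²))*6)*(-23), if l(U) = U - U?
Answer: 759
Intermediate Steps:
l(U) = 0
(-33 + (3*l(5²))*6)*(-23) = (-33 + (3*0)*6)*(-23) = (-33 + 0*6)*(-23) = (-33 + 0)*(-23) = -33*(-23) = 759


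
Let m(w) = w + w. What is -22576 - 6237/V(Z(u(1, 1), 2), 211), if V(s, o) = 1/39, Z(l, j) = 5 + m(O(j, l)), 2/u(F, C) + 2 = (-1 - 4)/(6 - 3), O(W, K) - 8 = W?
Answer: -265819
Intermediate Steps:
O(W, K) = 8 + W
m(w) = 2*w
u(F, C) = -6/11 (u(F, C) = 2/(-2 + (-1 - 4)/(6 - 3)) = 2/(-2 - 5/3) = 2/(-11/3) = 2*(-3/11) = -6/11)
Z(l, j) = 21 + 2*j (Z(l, j) = 5 + 2*(8 + j) = 5 + (16 + 2*j) = 21 + 2*j)
V(s, o) = 1/39
-22576 - 6237/V(Z(u(1, 1), 2), 211) = -22576 - 6237/1/39 = -22576 - 6237*39 = -22576 - 1*243243 = -22576 - 243243 = -265819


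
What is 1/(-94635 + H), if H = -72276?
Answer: -1/166911 ≈ -5.9912e-6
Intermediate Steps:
1/(-94635 + H) = 1/(-94635 - 72276) = 1/(-166911) = -1/166911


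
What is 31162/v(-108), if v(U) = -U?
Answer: 15581/54 ≈ 288.54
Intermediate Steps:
31162/v(-108) = 31162/((-1*(-108))) = 31162/108 = 31162*(1/108) = 15581/54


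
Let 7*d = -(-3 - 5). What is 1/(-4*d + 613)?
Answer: 7/4259 ≈ 0.0016436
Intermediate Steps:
d = 8/7 (d = (-(-3 - 5))/7 = (-1*(-8))/7 = (1/7)*8 = 8/7 ≈ 1.1429)
1/(-4*d + 613) = 1/(-4*8/7 + 613) = 1/(-32/7 + 613) = 1/(4259/7) = 7/4259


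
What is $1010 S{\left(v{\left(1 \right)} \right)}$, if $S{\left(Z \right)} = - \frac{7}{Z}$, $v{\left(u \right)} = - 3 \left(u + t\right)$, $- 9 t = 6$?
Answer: $7070$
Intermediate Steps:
$t = - \frac{2}{3}$ ($t = \left(- \frac{1}{9}\right) 6 = - \frac{2}{3} \approx -0.66667$)
$v{\left(u \right)} = 2 - 3 u$ ($v{\left(u \right)} = - 3 \left(u - \frac{2}{3}\right) = - 3 \left(- \frac{2}{3} + u\right) = 2 - 3 u$)
$1010 S{\left(v{\left(1 \right)} \right)} = 1010 \left(- \frac{7}{2 - 3}\right) = 1010 \left(- \frac{7}{-1}\right) = 1010 \left(\left(-7\right) \left(-1\right)\right) = 1010 \cdot 7 = 7070$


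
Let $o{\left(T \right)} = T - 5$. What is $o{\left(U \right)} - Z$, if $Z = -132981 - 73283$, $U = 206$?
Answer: $206465$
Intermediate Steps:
$Z = -206264$
$o{\left(T \right)} = -5 + T$
$o{\left(U \right)} - Z = \left(-5 + 206\right) - -206264 = 201 + 206264 = 206465$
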